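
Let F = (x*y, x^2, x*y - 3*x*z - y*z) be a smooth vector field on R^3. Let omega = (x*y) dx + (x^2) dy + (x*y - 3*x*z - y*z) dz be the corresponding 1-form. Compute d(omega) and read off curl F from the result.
d(omega) = (x - z) dy ∧ dz + (-y + 3*z) dz ∧ dx + (x) dx ∧ dy; curl F = (x - z, -y + 3*z, x)

d omega = sum_{i<j} (∂f_j/∂x_i - ∂f_i/∂x_j) dx_i ∧ dx_j. Under the identification (dy ∧ dz, dz ∧ dx, dx ∧ dy) ↔ (e_x, e_y, e_z), the coefficients are exactly the components of curl F. Compute:
  ∂R/∂y - ∂Q/∂z = (x - z) - (0) = x - z
  ∂P/∂z - ∂R/∂x = (0) - (y - 3*z) = -y + 3*z
  ∂Q/∂x - ∂P/∂y = (2*x) - (x) = x.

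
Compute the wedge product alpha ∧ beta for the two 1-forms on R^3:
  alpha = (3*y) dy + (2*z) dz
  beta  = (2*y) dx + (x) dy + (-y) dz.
alpha ∧ beta = (-6*y^2) dx ∧ dy + (-2*x*z - 3*y^2) dy ∧ dz + (-4*y*z) dx ∧ dz

Distribute the wedge, using dx_i ∧ dx_j = -dx_j ∧ dx_i and dx_i ∧ dx_i = 0. For each pair (i, j) with i < j, the coefficient of dx_i ∧ dx_j in alpha ∧ beta is (alpha_i * beta_j - alpha_j * beta_i). Collecting: alpha ∧ beta = (-6*y^2) dx ∧ dy + (-2*x*z - 3*y^2) dy ∧ dz + (-4*y*z) dx ∧ dz.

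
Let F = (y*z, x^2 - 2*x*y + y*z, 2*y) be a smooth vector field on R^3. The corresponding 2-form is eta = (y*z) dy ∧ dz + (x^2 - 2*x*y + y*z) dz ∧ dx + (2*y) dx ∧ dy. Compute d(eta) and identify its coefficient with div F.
d(eta) = (-2*x + z) dx ∧ dy ∧ dz; div F = -2*x + z

For a 2-form in R^3 of the form above, applying d gives a 3-form with coefficient ∂P/∂x + ∂Q/∂y + ∂R/∂z:
  ∂P/∂x = 0
  ∂Q/∂y = -2*x + z
  ∂R/∂z = 0
Sum = -2*x + z, which is exactly div F.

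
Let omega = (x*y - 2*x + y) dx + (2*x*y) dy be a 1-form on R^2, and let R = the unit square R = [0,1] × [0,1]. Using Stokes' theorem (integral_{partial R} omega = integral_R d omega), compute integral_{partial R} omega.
integral_(partial R) omega = -1/2

Stokes: integral_partial_R omega = integral_R d omega with d omega = (∂Q/∂x - ∂P/∂y) dx ∧ dy.
  ∂Q/∂x = 2*y
  ∂P/∂y = x + 1
  integrand = ∂Q/∂x - ∂P/∂y = -x + 2*y - 1.
Integrating over R: integral_0^1 integral_0^1 (-x + 2*y - 1) dx dy = -1/2.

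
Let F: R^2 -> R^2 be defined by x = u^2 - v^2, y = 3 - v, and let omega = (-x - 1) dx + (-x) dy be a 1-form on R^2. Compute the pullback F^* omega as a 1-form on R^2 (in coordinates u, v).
F^* omega = (2*u*(-u^2 + v^2 - 1)) du + (2*u^2*v + u^2 - 2*v^3 - v^2 + 2*v) dv

Using F^*(f dg) = (f ∘ F) d(g ∘ F), substitute each coordinate x_i by F_i(u, v) in f_i, and replace dx_i by d F_i = (∂F_i/∂u) du + (∂F_i/∂v) dv.
  For the x component: f_1(F) = -u^2 + v^2 - 1; d F_1 = (2*u) du + (-2*v) dv
  For the y component: f_2(F) = -u^2 + v^2; d F_2 = (0) du + (-1) dv
Combining and collecting du, dv coefficients:
  coeff of du: 2*u*(-u^2 + v^2 - 1)
  coeff of dv: 2*u^2*v + u^2 - 2*v^3 - v^2 + 2*v
F^* omega = (2*u*(-u^2 + v^2 - 1)) du + (2*u^2*v + u^2 - 2*v^3 - v^2 + 2*v) dv.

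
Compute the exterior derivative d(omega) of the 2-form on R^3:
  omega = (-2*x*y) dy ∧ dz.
d(omega) = (-2*y) dx ∧ dy ∧ dz

For a 2-form omega = sum_{i<j} g_{ij} dx_i ∧ dx_j, the exterior derivative is
  d(omega) = sum_{i<j} d(g_{ij}) ∧ dx_i ∧ dx_j = sum_{i<j, k} (∂g_{ij}/∂x_k) dx_k ∧ dx_i ∧ dx_j.
Expand each term, using dx_k ∧ dx_i ∧ dx_j = sgn(permutation) dx_{(a)} ∧ dx_{(b)} ∧ dx_{(c)} with (a < b < c) sorted:
  d(-2*x*y) includes (∂/∂x)(-2*x*y) dx = (-2*y) dx, which multiplied by dy ∧ dz gives (-2*y) dx ∧ dy ∧ dz
Collecting like 3-forms: d(omega) = (-2*y) dx ∧ dy ∧ dz.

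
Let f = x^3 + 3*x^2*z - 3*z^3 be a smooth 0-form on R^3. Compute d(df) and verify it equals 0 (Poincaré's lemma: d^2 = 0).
d(df) = 0

Step 1: df = sum_i (∂f/∂x_i) dx_i = (3*x*(x + 2*z)) dx + (0) dy + (3*x^2 - 9*z^2) dz.
Step 2: Apply d again. Using the 1-form formula, the coefficient of dx ∧ dy in d(df) is ∂^2 f/∂x ∂y - ∂^2 f/∂y ∂x = (0) - (0) = 0 (equality of mixed partials for smooth f).
Similarly for dx ∧ dz and dy ∧ dz — all coefficients vanish. So d(df) = 0.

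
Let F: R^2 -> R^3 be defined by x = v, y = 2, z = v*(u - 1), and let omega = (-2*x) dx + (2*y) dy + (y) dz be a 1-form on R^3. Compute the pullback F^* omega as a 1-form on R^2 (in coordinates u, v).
F^* omega = (2*v) du + (2*u - 2*v - 2) dv

Using F^*(f dg) = (f ∘ F) d(g ∘ F), substitute each coordinate x_i by F_i(u, v) in f_i, and replace dx_i by d F_i = (∂F_i/∂u) du + (∂F_i/∂v) dv.
  For the x component: f_1(F) = -2*v; d F_1 = (0) du + (1) dv
  For the y component: f_2(F) = 4; d F_2 = (0) du + (0) dv
  For the z component: f_3(F) = 2; d F_3 = (v) du + (u - 1) dv
Combining and collecting du, dv coefficients:
  coeff of du: 2*v
  coeff of dv: 2*u - 2*v - 2
F^* omega = (2*v) du + (2*u - 2*v - 2) dv.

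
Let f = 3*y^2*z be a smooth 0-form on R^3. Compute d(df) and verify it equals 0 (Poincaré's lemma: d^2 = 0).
d(df) = 0

Step 1: df = sum_i (∂f/∂x_i) dx_i = (0) dx + (6*y*z) dy + (3*y^2) dz.
Step 2: Apply d again. Using the 1-form formula, the coefficient of dx ∧ dy in d(df) is ∂^2 f/∂x ∂y - ∂^2 f/∂y ∂x = (0) - (0) = 0 (equality of mixed partials for smooth f).
Similarly for dx ∧ dz and dy ∧ dz — all coefficients vanish. So d(df) = 0.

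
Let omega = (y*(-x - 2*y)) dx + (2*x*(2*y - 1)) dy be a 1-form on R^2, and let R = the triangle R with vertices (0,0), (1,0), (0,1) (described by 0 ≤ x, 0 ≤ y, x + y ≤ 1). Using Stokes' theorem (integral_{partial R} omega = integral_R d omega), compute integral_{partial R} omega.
integral_(partial R) omega = 1/2

Stokes: integral_partial_R omega = integral_R d omega with d omega = (∂Q/∂x - ∂P/∂y) dx ∧ dy.
  ∂Q/∂x = 4*y - 2
  ∂P/∂y = -x - 4*y
  integrand = ∂Q/∂x - ∂P/∂y = x + 8*y - 2.
Integrating over R: integral_0^1 integral_0^{1-x} (x + 8*y - 2) dy dx = 1/2.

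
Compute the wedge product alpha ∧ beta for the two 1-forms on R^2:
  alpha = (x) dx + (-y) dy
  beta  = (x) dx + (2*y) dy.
alpha ∧ beta = (3*x*y) dx ∧ dy

Distribute the wedge, using dx_i ∧ dx_j = -dx_j ∧ dx_i and dx_i ∧ dx_i = 0. For each pair (i, j) with i < j, the coefficient of dx_i ∧ dx_j in alpha ∧ beta is (alpha_i * beta_j - alpha_j * beta_i). Collecting: alpha ∧ beta = (3*x*y) dx ∧ dy.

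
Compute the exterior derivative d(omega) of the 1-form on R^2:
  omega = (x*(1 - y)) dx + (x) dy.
d(omega) = (x + 1) dx ∧ dy

For a 1-form omega = sum_i f_i dx_i, the exterior derivative is
  d(omega) = sum_{i < j} (∂f_j/∂x_i - ∂f_i/∂x_j) dx_i ∧ dx_j.
  coefficient of dx ∧ dy: ∂f_2/∂x - ∂f_1/∂y = ∂(x)/∂x - ∂(x*(1 - y))/∂y = x + 1
Assembling: d(omega) = (x + 1) dx ∧ dy.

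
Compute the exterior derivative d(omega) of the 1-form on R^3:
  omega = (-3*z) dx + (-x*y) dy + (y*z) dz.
d(omega) = (-y) dx ∧ dy + (3) dx ∧ dz + (z) dy ∧ dz

For a 1-form omega = sum_i f_i dx_i, the exterior derivative is
  d(omega) = sum_{i < j} (∂f_j/∂x_i - ∂f_i/∂x_j) dx_i ∧ dx_j.
  coefficient of dx ∧ dy: ∂f_2/∂x - ∂f_1/∂y = ∂(-x*y)/∂x - ∂(-3*z)/∂y = -y
  coefficient of dx ∧ dz: ∂f_3/∂x - ∂f_1/∂z = ∂(y*z)/∂x - ∂(-3*z)/∂z = 3
  coefficient of dy ∧ dz: ∂f_3/∂y - ∂f_2/∂z = ∂(y*z)/∂y - ∂(-x*y)/∂z = z
Assembling: d(omega) = (-y) dx ∧ dy + (3) dx ∧ dz + (z) dy ∧ dz.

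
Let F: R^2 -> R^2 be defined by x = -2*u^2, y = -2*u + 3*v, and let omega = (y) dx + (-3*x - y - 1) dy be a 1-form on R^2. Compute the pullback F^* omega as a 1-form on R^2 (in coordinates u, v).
F^* omega = (-4*u^2 - 12*u*v - 4*u + 6*v + 2) du + (18*u^2 + 6*u - 9*v - 3) dv

Using F^*(f dg) = (f ∘ F) d(g ∘ F), substitute each coordinate x_i by F_i(u, v) in f_i, and replace dx_i by d F_i = (∂F_i/∂u) du + (∂F_i/∂v) dv.
  For the x component: f_1(F) = -2*u + 3*v; d F_1 = (-4*u) du + (0) dv
  For the y component: f_2(F) = 6*u^2 + 2*u - 3*v - 1; d F_2 = (-2) du + (3) dv
Combining and collecting du, dv coefficients:
  coeff of du: -4*u^2 - 12*u*v - 4*u + 6*v + 2
  coeff of dv: 18*u^2 + 6*u - 9*v - 3
F^* omega = (-4*u^2 - 12*u*v - 4*u + 6*v + 2) du + (18*u^2 + 6*u - 9*v - 3) dv.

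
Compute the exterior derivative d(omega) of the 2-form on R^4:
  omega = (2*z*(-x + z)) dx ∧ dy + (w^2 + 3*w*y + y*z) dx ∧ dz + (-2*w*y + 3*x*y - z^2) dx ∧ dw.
d(omega) = (-3*w - 2*x + 3*z) dx ∧ dy ∧ dz + (2*w + 3*y + 2*z) dx ∧ dz ∧ dw + (2*w - 3*x) dx ∧ dy ∧ dw

For a 2-form omega = sum_{i<j} g_{ij} dx_i ∧ dx_j, the exterior derivative is
  d(omega) = sum_{i<j} d(g_{ij}) ∧ dx_i ∧ dx_j = sum_{i<j, k} (∂g_{ij}/∂x_k) dx_k ∧ dx_i ∧ dx_j.
Expand each term, using dx_k ∧ dx_i ∧ dx_j = sgn(permutation) dx_{(a)} ∧ dx_{(b)} ∧ dx_{(c)} with (a < b < c) sorted:
  d(2*z*(-x + z)) includes (∂/∂z)(2*z*(-x + z)) dz = (-2*x + 4*z) dz, which multiplied by dx ∧ dy gives (-2*x + 4*z) dx ∧ dy ∧ dz
  d(w^2 + 3*w*y + y*z) includes (∂/∂y)(w^2 + 3*w*y + y*z) dy = (3*w + z) dy, which multiplied by dx ∧ dz gives (-3*w - z) dx ∧ dy ∧ dz
  d(w^2 + 3*w*y + y*z) includes (∂/∂w)(w^2 + 3*w*y + y*z) dw = (2*w + 3*y) dw, which multiplied by dx ∧ dz gives (2*w + 3*y) dx ∧ dz ∧ dw
  d(-2*w*y + 3*x*y - z^2) includes (∂/∂y)(-2*w*y + 3*x*y - z^2) dy = (-2*w + 3*x) dy, which multiplied by dx ∧ dw gives (2*w - 3*x) dx ∧ dy ∧ dw
  d(-2*w*y + 3*x*y - z^2) includes (∂/∂z)(-2*w*y + 3*x*y - z^2) dz = (-2*z) dz, which multiplied by dx ∧ dw gives (2*z) dx ∧ dz ∧ dw
Collecting like 3-forms: d(omega) = (-3*w - 2*x + 3*z) dx ∧ dy ∧ dz + (2*w + 3*y + 2*z) dx ∧ dz ∧ dw + (2*w - 3*x) dx ∧ dy ∧ dw.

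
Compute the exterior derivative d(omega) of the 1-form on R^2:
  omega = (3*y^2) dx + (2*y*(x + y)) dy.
d(omega) = (-4*y) dx ∧ dy

For a 1-form omega = sum_i f_i dx_i, the exterior derivative is
  d(omega) = sum_{i < j} (∂f_j/∂x_i - ∂f_i/∂x_j) dx_i ∧ dx_j.
  coefficient of dx ∧ dy: ∂f_2/∂x - ∂f_1/∂y = ∂(2*y*(x + y))/∂x - ∂(3*y^2)/∂y = -4*y
Assembling: d(omega) = (-4*y) dx ∧ dy.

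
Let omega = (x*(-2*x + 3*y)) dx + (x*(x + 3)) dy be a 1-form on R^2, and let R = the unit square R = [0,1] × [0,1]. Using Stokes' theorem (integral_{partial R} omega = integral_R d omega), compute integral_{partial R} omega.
integral_(partial R) omega = 5/2

Stokes: integral_partial_R omega = integral_R d omega with d omega = (∂Q/∂x - ∂P/∂y) dx ∧ dy.
  ∂Q/∂x = 2*x + 3
  ∂P/∂y = 3*x
  integrand = ∂Q/∂x - ∂P/∂y = 3 - x.
Integrating over R: integral_0^1 integral_0^1 (3 - x) dx dy = 5/2.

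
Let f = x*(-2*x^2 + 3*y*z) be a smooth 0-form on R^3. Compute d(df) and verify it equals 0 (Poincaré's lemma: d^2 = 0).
d(df) = 0

Step 1: df = sum_i (∂f/∂x_i) dx_i = (-6*x^2 + 3*y*z) dx + (3*x*z) dy + (3*x*y) dz.
Step 2: Apply d again. Using the 1-form formula, the coefficient of dx ∧ dy in d(df) is ∂^2 f/∂x ∂y - ∂^2 f/∂y ∂x = (3*z) - (3*z) = 0 (equality of mixed partials for smooth f).
Similarly for dx ∧ dz and dy ∧ dz — all coefficients vanish. So d(df) = 0.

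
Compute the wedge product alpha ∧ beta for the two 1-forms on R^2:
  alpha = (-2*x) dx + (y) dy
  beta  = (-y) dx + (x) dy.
alpha ∧ beta = (-2*x^2 + y^2) dx ∧ dy

Distribute the wedge, using dx_i ∧ dx_j = -dx_j ∧ dx_i and dx_i ∧ dx_i = 0. For each pair (i, j) with i < j, the coefficient of dx_i ∧ dx_j in alpha ∧ beta is (alpha_i * beta_j - alpha_j * beta_i). Collecting: alpha ∧ beta = (-2*x^2 + y^2) dx ∧ dy.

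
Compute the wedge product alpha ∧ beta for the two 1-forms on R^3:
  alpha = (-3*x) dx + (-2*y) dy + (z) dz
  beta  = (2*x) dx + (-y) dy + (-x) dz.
alpha ∧ beta = (7*x*y) dx ∧ dy + (x*(3*x - 2*z)) dx ∧ dz + (y*(2*x + z)) dy ∧ dz

Distribute the wedge, using dx_i ∧ dx_j = -dx_j ∧ dx_i and dx_i ∧ dx_i = 0. For each pair (i, j) with i < j, the coefficient of dx_i ∧ dx_j in alpha ∧ beta is (alpha_i * beta_j - alpha_j * beta_i). Collecting: alpha ∧ beta = (7*x*y) dx ∧ dy + (x*(3*x - 2*z)) dx ∧ dz + (y*(2*x + z)) dy ∧ dz.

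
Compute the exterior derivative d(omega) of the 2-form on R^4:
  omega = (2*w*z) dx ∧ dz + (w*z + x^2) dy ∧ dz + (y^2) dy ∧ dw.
d(omega) = (2*z) dx ∧ dz ∧ dw + (2*x) dx ∧ dy ∧ dz + (z) dy ∧ dz ∧ dw

For a 2-form omega = sum_{i<j} g_{ij} dx_i ∧ dx_j, the exterior derivative is
  d(omega) = sum_{i<j} d(g_{ij}) ∧ dx_i ∧ dx_j = sum_{i<j, k} (∂g_{ij}/∂x_k) dx_k ∧ dx_i ∧ dx_j.
Expand each term, using dx_k ∧ dx_i ∧ dx_j = sgn(permutation) dx_{(a)} ∧ dx_{(b)} ∧ dx_{(c)} with (a < b < c) sorted:
  d(2*w*z) includes (∂/∂w)(2*w*z) dw = (2*z) dw, which multiplied by dx ∧ dz gives (2*z) dx ∧ dz ∧ dw
  d(w*z + x^2) includes (∂/∂x)(w*z + x^2) dx = (2*x) dx, which multiplied by dy ∧ dz gives (2*x) dx ∧ dy ∧ dz
  d(w*z + x^2) includes (∂/∂w)(w*z + x^2) dw = (z) dw, which multiplied by dy ∧ dz gives (z) dy ∧ dz ∧ dw
Collecting like 3-forms: d(omega) = (2*z) dx ∧ dz ∧ dw + (2*x) dx ∧ dy ∧ dz + (z) dy ∧ dz ∧ dw.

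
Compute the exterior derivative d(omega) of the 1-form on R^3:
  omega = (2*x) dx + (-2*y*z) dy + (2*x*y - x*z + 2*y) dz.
d(omega) = (2*y - z) dx ∧ dz + (2*x + 2*y + 2) dy ∧ dz

For a 1-form omega = sum_i f_i dx_i, the exterior derivative is
  d(omega) = sum_{i < j} (∂f_j/∂x_i - ∂f_i/∂x_j) dx_i ∧ dx_j.
  coefficient of dx ∧ dz: ∂f_3/∂x - ∂f_1/∂z = ∂(2*x*y - x*z + 2*y)/∂x - ∂(2*x)/∂z = 2*y - z
  coefficient of dy ∧ dz: ∂f_3/∂y - ∂f_2/∂z = ∂(2*x*y - x*z + 2*y)/∂y - ∂(-2*y*z)/∂z = 2*x + 2*y + 2
Assembling: d(omega) = (2*y - z) dx ∧ dz + (2*x + 2*y + 2) dy ∧ dz.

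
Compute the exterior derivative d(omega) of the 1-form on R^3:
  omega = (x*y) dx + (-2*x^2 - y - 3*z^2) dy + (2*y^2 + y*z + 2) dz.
d(omega) = (-5*x) dx ∧ dy + (4*y + 7*z) dy ∧ dz

For a 1-form omega = sum_i f_i dx_i, the exterior derivative is
  d(omega) = sum_{i < j} (∂f_j/∂x_i - ∂f_i/∂x_j) dx_i ∧ dx_j.
  coefficient of dx ∧ dy: ∂f_2/∂x - ∂f_1/∂y = ∂(-2*x^2 - y - 3*z^2)/∂x - ∂(x*y)/∂y = -5*x
  coefficient of dy ∧ dz: ∂f_3/∂y - ∂f_2/∂z = ∂(2*y^2 + y*z + 2)/∂y - ∂(-2*x^2 - y - 3*z^2)/∂z = 4*y + 7*z
Assembling: d(omega) = (-5*x) dx ∧ dy + (4*y + 7*z) dy ∧ dz.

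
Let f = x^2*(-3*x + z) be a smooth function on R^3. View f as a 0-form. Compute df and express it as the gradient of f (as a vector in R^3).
df = (x*(-9*x + 2*z)) dx + (0) dy + (x^2) dz; grad f = (x*(-9*x + 2*z), 0, x^2)

For a 0-form f, d f = (∂f/∂x) dx + (∂f/∂y) dy + (∂f/∂z) dz. The components of the vector representation are exactly the entries of grad f in Cartesian coordinates:
  ∂f/∂x = x*(-9*x + 2*z)
  ∂f/∂y = 0
  ∂f/∂z = x^2.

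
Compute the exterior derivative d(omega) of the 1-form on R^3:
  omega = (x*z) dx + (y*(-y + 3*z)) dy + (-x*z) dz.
d(omega) = (-x - z) dx ∧ dz + (-3*y) dy ∧ dz

For a 1-form omega = sum_i f_i dx_i, the exterior derivative is
  d(omega) = sum_{i < j} (∂f_j/∂x_i - ∂f_i/∂x_j) dx_i ∧ dx_j.
  coefficient of dx ∧ dz: ∂f_3/∂x - ∂f_1/∂z = ∂(-x*z)/∂x - ∂(x*z)/∂z = -x - z
  coefficient of dy ∧ dz: ∂f_3/∂y - ∂f_2/∂z = ∂(-x*z)/∂y - ∂(y*(-y + 3*z))/∂z = -3*y
Assembling: d(omega) = (-x - z) dx ∧ dz + (-3*y) dy ∧ dz.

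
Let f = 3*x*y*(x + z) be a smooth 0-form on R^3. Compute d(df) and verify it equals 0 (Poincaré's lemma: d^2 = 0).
d(df) = 0

Step 1: df = sum_i (∂f/∂x_i) dx_i = (3*y*(2*x + z)) dx + (3*x*(x + z)) dy + (3*x*y) dz.
Step 2: Apply d again. Using the 1-form formula, the coefficient of dx ∧ dy in d(df) is ∂^2 f/∂x ∂y - ∂^2 f/∂y ∂x = (6*x + 3*z) - (6*x + 3*z) = 0 (equality of mixed partials for smooth f).
Similarly for dx ∧ dz and dy ∧ dz — all coefficients vanish. So d(df) = 0.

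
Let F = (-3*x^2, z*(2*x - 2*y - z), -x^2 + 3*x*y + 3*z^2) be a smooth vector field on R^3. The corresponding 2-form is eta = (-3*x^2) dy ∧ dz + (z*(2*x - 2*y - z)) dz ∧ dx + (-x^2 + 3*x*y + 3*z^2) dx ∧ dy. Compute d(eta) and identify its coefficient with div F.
d(eta) = (-6*x + 4*z) dx ∧ dy ∧ dz; div F = -6*x + 4*z

For a 2-form in R^3 of the form above, applying d gives a 3-form with coefficient ∂P/∂x + ∂Q/∂y + ∂R/∂z:
  ∂P/∂x = -6*x
  ∂Q/∂y = -2*z
  ∂R/∂z = 6*z
Sum = -6*x + 4*z, which is exactly div F.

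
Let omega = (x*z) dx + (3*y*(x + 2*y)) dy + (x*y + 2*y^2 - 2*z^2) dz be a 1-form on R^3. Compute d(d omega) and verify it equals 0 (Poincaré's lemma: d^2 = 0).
d(d omega) = 0

Step 1: d omega = sum_{i<j} (∂f_j/∂x_i - ∂f_i/∂x_j) dx_i ∧ dx_j:
  coeff of dx ∧ dy: 3*y
  coeff of dx ∧ dz: -x + y
  coeff of dy ∧ dz: x + 4*y
Step 2: Apply d again to each 2-form coefficient. The only possible 3-form in R^3 is dx ∧ dy ∧ dz, with coefficient
  ∂(coeff of dy∧dz)/∂x - ∂(coeff of dx∧dz)/∂y + ∂(coeff of dx∧dy)/∂z
  = ∂/∂x (x + 4*y) - ∂/∂y (-x + y) + ∂/∂z (3*y).
Each of these terms simplifies to sums of mixed partials that cancel in pairs. The result is 0 (by equality of mixed partials for smooth functions — Schwarz / Clairaut).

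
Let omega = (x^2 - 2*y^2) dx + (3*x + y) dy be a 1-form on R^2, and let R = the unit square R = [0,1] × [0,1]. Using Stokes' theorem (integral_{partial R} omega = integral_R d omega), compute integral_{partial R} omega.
integral_(partial R) omega = 5

Stokes: integral_partial_R omega = integral_R d omega with d omega = (∂Q/∂x - ∂P/∂y) dx ∧ dy.
  ∂Q/∂x = 3
  ∂P/∂y = -4*y
  integrand = ∂Q/∂x - ∂P/∂y = 4*y + 3.
Integrating over R: integral_0^1 integral_0^1 (4*y + 3) dx dy = 5.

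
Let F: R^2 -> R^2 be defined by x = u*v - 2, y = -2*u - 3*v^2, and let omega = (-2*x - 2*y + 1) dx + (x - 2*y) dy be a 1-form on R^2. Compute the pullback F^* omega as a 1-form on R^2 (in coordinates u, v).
F^* omega = (-2*u*v^2 + 2*u*v - 8*u + 6*v^3 - 12*v^2 + 5*v + 4) du + (-2*u^2*v + 4*u^2 - 24*u*v + 5*u - 36*v^3 + 12*v) dv

Using F^*(f dg) = (f ∘ F) d(g ∘ F), substitute each coordinate x_i by F_i(u, v) in f_i, and replace dx_i by d F_i = (∂F_i/∂u) du + (∂F_i/∂v) dv.
  For the x component: f_1(F) = -2*u*v + 4*u + 6*v^2 + 5; d F_1 = (v) du + (u) dv
  For the y component: f_2(F) = u*v + 4*u + 6*v^2 - 2; d F_2 = (-2) du + (-6*v) dv
Combining and collecting du, dv coefficients:
  coeff of du: -2*u*v^2 + 2*u*v - 8*u + 6*v^3 - 12*v^2 + 5*v + 4
  coeff of dv: -2*u^2*v + 4*u^2 - 24*u*v + 5*u - 36*v^3 + 12*v
F^* omega = (-2*u*v^2 + 2*u*v - 8*u + 6*v^3 - 12*v^2 + 5*v + 4) du + (-2*u^2*v + 4*u^2 - 24*u*v + 5*u - 36*v^3 + 12*v) dv.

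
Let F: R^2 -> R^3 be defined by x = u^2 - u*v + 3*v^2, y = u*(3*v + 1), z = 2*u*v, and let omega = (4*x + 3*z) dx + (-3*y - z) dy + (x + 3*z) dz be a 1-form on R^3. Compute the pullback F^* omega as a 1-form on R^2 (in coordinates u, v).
F^* omega = (8*u^3 + 2*u^2*v - u*v^2 - 20*u*v - 3*u - 6*v^3) du + (-2*u^3 - u^2*v - 9*u^2 + 6*u*v^2 + 72*v^3) dv

Using F^*(f dg) = (f ∘ F) d(g ∘ F), substitute each coordinate x_i by F_i(u, v) in f_i, and replace dx_i by d F_i = (∂F_i/∂u) du + (∂F_i/∂v) dv.
  For the x component: f_1(F) = 4*u^2 + 2*u*v + 12*v^2; d F_1 = (2*u - v) du + (-u + 6*v) dv
  For the y component: f_2(F) = u*(-11*v - 3); d F_2 = (3*v + 1) du + (3*u) dv
  For the z component: f_3(F) = u^2 + 5*u*v + 3*v^2; d F_3 = (2*v) du + (2*u) dv
Combining and collecting du, dv coefficients:
  coeff of du: 8*u^3 + 2*u^2*v - u*v^2 - 20*u*v - 3*u - 6*v^3
  coeff of dv: -2*u^3 - u^2*v - 9*u^2 + 6*u*v^2 + 72*v^3
F^* omega = (8*u^3 + 2*u^2*v - u*v^2 - 20*u*v - 3*u - 6*v^3) du + (-2*u^3 - u^2*v - 9*u^2 + 6*u*v^2 + 72*v^3) dv.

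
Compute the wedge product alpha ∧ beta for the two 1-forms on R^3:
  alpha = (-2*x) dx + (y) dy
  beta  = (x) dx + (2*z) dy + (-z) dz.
alpha ∧ beta = (-x*(y + 4*z)) dx ∧ dy + (2*x*z) dx ∧ dz + (-y*z) dy ∧ dz

Distribute the wedge, using dx_i ∧ dx_j = -dx_j ∧ dx_i and dx_i ∧ dx_i = 0. For each pair (i, j) with i < j, the coefficient of dx_i ∧ dx_j in alpha ∧ beta is (alpha_i * beta_j - alpha_j * beta_i). Collecting: alpha ∧ beta = (-x*(y + 4*z)) dx ∧ dy + (2*x*z) dx ∧ dz + (-y*z) dy ∧ dz.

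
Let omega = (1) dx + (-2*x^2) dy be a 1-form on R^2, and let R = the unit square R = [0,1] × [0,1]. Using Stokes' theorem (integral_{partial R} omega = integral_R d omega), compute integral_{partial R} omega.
integral_(partial R) omega = -2

Stokes: integral_partial_R omega = integral_R d omega with d omega = (∂Q/∂x - ∂P/∂y) dx ∧ dy.
  ∂Q/∂x = -4*x
  ∂P/∂y = 0
  integrand = ∂Q/∂x - ∂P/∂y = -4*x.
Integrating over R: integral_0^1 integral_0^1 (-4*x) dx dy = -2.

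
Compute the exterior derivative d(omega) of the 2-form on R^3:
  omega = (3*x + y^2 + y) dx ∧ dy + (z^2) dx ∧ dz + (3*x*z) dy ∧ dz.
d(omega) = (3*z) dx ∧ dy ∧ dz

For a 2-form omega = sum_{i<j} g_{ij} dx_i ∧ dx_j, the exterior derivative is
  d(omega) = sum_{i<j} d(g_{ij}) ∧ dx_i ∧ dx_j = sum_{i<j, k} (∂g_{ij}/∂x_k) dx_k ∧ dx_i ∧ dx_j.
Expand each term, using dx_k ∧ dx_i ∧ dx_j = sgn(permutation) dx_{(a)} ∧ dx_{(b)} ∧ dx_{(c)} with (a < b < c) sorted:
  d(3*x*z) includes (∂/∂x)(3*x*z) dx = (3*z) dx, which multiplied by dy ∧ dz gives (3*z) dx ∧ dy ∧ dz
Collecting like 3-forms: d(omega) = (3*z) dx ∧ dy ∧ dz.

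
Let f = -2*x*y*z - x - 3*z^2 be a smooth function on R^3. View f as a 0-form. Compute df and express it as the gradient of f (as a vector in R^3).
df = (-2*y*z - 1) dx + (-2*x*z) dy + (-2*x*y - 6*z) dz; grad f = (-2*y*z - 1, -2*x*z, -2*x*y - 6*z)

For a 0-form f, d f = (∂f/∂x) dx + (∂f/∂y) dy + (∂f/∂z) dz. The components of the vector representation are exactly the entries of grad f in Cartesian coordinates:
  ∂f/∂x = -2*y*z - 1
  ∂f/∂y = -2*x*z
  ∂f/∂z = -2*x*y - 6*z.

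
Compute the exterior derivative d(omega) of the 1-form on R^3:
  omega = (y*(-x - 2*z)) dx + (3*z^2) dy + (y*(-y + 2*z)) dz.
d(omega) = (x + 2*z) dx ∧ dy + (2*y) dx ∧ dz + (-2*y - 4*z) dy ∧ dz

For a 1-form omega = sum_i f_i dx_i, the exterior derivative is
  d(omega) = sum_{i < j} (∂f_j/∂x_i - ∂f_i/∂x_j) dx_i ∧ dx_j.
  coefficient of dx ∧ dy: ∂f_2/∂x - ∂f_1/∂y = ∂(3*z^2)/∂x - ∂(y*(-x - 2*z))/∂y = x + 2*z
  coefficient of dx ∧ dz: ∂f_3/∂x - ∂f_1/∂z = ∂(y*(-y + 2*z))/∂x - ∂(y*(-x - 2*z))/∂z = 2*y
  coefficient of dy ∧ dz: ∂f_3/∂y - ∂f_2/∂z = ∂(y*(-y + 2*z))/∂y - ∂(3*z^2)/∂z = -2*y - 4*z
Assembling: d(omega) = (x + 2*z) dx ∧ dy + (2*y) dx ∧ dz + (-2*y - 4*z) dy ∧ dz.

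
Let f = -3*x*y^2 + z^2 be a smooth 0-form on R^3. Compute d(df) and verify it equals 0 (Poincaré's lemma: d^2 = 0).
d(df) = 0

Step 1: df = sum_i (∂f/∂x_i) dx_i = (-3*y^2) dx + (-6*x*y) dy + (2*z) dz.
Step 2: Apply d again. Using the 1-form formula, the coefficient of dx ∧ dy in d(df) is ∂^2 f/∂x ∂y - ∂^2 f/∂y ∂x = (-6*y) - (-6*y) = 0 (equality of mixed partials for smooth f).
Similarly for dx ∧ dz and dy ∧ dz — all coefficients vanish. So d(df) = 0.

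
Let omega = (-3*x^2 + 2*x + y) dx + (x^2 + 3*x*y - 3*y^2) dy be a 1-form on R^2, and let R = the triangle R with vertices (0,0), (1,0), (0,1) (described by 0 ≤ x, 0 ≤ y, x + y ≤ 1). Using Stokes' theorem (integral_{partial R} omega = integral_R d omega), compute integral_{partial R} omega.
integral_(partial R) omega = 1/3

Stokes: integral_partial_R omega = integral_R d omega with d omega = (∂Q/∂x - ∂P/∂y) dx ∧ dy.
  ∂Q/∂x = 2*x + 3*y
  ∂P/∂y = 1
  integrand = ∂Q/∂x - ∂P/∂y = 2*x + 3*y - 1.
Integrating over R: integral_0^1 integral_0^{1-x} (2*x + 3*y - 1) dy dx = 1/3.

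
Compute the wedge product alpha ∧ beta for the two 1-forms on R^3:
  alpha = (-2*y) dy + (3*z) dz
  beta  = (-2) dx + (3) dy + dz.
alpha ∧ beta = (-4*y) dx ∧ dy + (-2*y - 9*z) dy ∧ dz + (6*z) dx ∧ dz

Distribute the wedge, using dx_i ∧ dx_j = -dx_j ∧ dx_i and dx_i ∧ dx_i = 0. For each pair (i, j) with i < j, the coefficient of dx_i ∧ dx_j in alpha ∧ beta is (alpha_i * beta_j - alpha_j * beta_i). Collecting: alpha ∧ beta = (-4*y) dx ∧ dy + (-2*y - 9*z) dy ∧ dz + (6*z) dx ∧ dz.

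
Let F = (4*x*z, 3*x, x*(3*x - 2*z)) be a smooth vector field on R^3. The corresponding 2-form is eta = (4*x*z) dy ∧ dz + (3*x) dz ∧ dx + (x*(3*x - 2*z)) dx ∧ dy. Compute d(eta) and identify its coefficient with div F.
d(eta) = (-2*x + 4*z) dx ∧ dy ∧ dz; div F = -2*x + 4*z

For a 2-form in R^3 of the form above, applying d gives a 3-form with coefficient ∂P/∂x + ∂Q/∂y + ∂R/∂z:
  ∂P/∂x = 4*z
  ∂Q/∂y = 0
  ∂R/∂z = -2*x
Sum = -2*x + 4*z, which is exactly div F.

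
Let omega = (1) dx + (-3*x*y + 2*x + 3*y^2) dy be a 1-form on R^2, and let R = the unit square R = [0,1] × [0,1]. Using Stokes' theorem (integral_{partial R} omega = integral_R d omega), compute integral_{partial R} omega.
integral_(partial R) omega = 1/2

Stokes: integral_partial_R omega = integral_R d omega with d omega = (∂Q/∂x - ∂P/∂y) dx ∧ dy.
  ∂Q/∂x = 2 - 3*y
  ∂P/∂y = 0
  integrand = ∂Q/∂x - ∂P/∂y = 2 - 3*y.
Integrating over R: integral_0^1 integral_0^1 (2 - 3*y) dx dy = 1/2.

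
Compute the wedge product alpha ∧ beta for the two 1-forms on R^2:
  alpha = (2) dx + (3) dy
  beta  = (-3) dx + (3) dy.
alpha ∧ beta = (15) dx ∧ dy

Distribute the wedge, using dx_i ∧ dx_j = -dx_j ∧ dx_i and dx_i ∧ dx_i = 0. For each pair (i, j) with i < j, the coefficient of dx_i ∧ dx_j in alpha ∧ beta is (alpha_i * beta_j - alpha_j * beta_i). Collecting: alpha ∧ beta = (15) dx ∧ dy.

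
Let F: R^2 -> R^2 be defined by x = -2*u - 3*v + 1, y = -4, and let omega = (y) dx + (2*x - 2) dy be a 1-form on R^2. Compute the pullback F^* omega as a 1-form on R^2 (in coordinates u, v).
F^* omega = (8) du + (12) dv

Using F^*(f dg) = (f ∘ F) d(g ∘ F), substitute each coordinate x_i by F_i(u, v) in f_i, and replace dx_i by d F_i = (∂F_i/∂u) du + (∂F_i/∂v) dv.
  For the x component: f_1(F) = -4; d F_1 = (-2) du + (-3) dv
  For the y component: f_2(F) = -4*u - 6*v; d F_2 = (0) du + (0) dv
Combining and collecting du, dv coefficients:
  coeff of du: 8
  coeff of dv: 12
F^* omega = (8) du + (12) dv.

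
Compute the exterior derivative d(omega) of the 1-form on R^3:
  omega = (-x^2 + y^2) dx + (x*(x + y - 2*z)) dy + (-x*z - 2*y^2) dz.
d(omega) = (2*x - y - 2*z) dx ∧ dy + (-z) dx ∧ dz + (2*x - 4*y) dy ∧ dz

For a 1-form omega = sum_i f_i dx_i, the exterior derivative is
  d(omega) = sum_{i < j} (∂f_j/∂x_i - ∂f_i/∂x_j) dx_i ∧ dx_j.
  coefficient of dx ∧ dy: ∂f_2/∂x - ∂f_1/∂y = ∂(x*(x + y - 2*z))/∂x - ∂(-x^2 + y^2)/∂y = 2*x - y - 2*z
  coefficient of dx ∧ dz: ∂f_3/∂x - ∂f_1/∂z = ∂(-x*z - 2*y^2)/∂x - ∂(-x^2 + y^2)/∂z = -z
  coefficient of dy ∧ dz: ∂f_3/∂y - ∂f_2/∂z = ∂(-x*z - 2*y^2)/∂y - ∂(x*(x + y - 2*z))/∂z = 2*x - 4*y
Assembling: d(omega) = (2*x - y - 2*z) dx ∧ dy + (-z) dx ∧ dz + (2*x - 4*y) dy ∧ dz.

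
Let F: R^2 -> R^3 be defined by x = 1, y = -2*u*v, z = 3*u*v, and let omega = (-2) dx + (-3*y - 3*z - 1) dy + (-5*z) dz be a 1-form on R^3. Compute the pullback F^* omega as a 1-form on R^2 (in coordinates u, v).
F^* omega = (v*(-39*u*v + 2)) du + (u*(-39*u*v + 2)) dv

Using F^*(f dg) = (f ∘ F) d(g ∘ F), substitute each coordinate x_i by F_i(u, v) in f_i, and replace dx_i by d F_i = (∂F_i/∂u) du + (∂F_i/∂v) dv.
  For the x component: f_1(F) = -2; d F_1 = (0) du + (0) dv
  For the y component: f_2(F) = -3*u*v - 1; d F_2 = (-2*v) du + (-2*u) dv
  For the z component: f_3(F) = -15*u*v; d F_3 = (3*v) du + (3*u) dv
Combining and collecting du, dv coefficients:
  coeff of du: v*(-39*u*v + 2)
  coeff of dv: u*(-39*u*v + 2)
F^* omega = (v*(-39*u*v + 2)) du + (u*(-39*u*v + 2)) dv.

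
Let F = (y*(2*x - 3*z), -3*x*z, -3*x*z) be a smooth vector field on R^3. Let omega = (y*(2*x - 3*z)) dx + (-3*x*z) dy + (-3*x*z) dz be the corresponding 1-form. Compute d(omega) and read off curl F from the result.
d(omega) = (3*x) dy ∧ dz + (-3*y + 3*z) dz ∧ dx + (-2*x) dx ∧ dy; curl F = (3*x, -3*y + 3*z, -2*x)

d omega = sum_{i<j} (∂f_j/∂x_i - ∂f_i/∂x_j) dx_i ∧ dx_j. Under the identification (dy ∧ dz, dz ∧ dx, dx ∧ dy) ↔ (e_x, e_y, e_z), the coefficients are exactly the components of curl F. Compute:
  ∂R/∂y - ∂Q/∂z = (0) - (-3*x) = 3*x
  ∂P/∂z - ∂R/∂x = (-3*y) - (-3*z) = -3*y + 3*z
  ∂Q/∂x - ∂P/∂y = (-3*z) - (2*x - 3*z) = -2*x.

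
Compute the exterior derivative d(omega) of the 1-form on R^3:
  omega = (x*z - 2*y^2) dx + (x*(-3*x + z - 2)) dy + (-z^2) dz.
d(omega) = (-6*x + 4*y + z - 2) dx ∧ dy + (-x) dx ∧ dz + (-x) dy ∧ dz

For a 1-form omega = sum_i f_i dx_i, the exterior derivative is
  d(omega) = sum_{i < j} (∂f_j/∂x_i - ∂f_i/∂x_j) dx_i ∧ dx_j.
  coefficient of dx ∧ dy: ∂f_2/∂x - ∂f_1/∂y = ∂(x*(-3*x + z - 2))/∂x - ∂(x*z - 2*y^2)/∂y = -6*x + 4*y + z - 2
  coefficient of dx ∧ dz: ∂f_3/∂x - ∂f_1/∂z = ∂(-z^2)/∂x - ∂(x*z - 2*y^2)/∂z = -x
  coefficient of dy ∧ dz: ∂f_3/∂y - ∂f_2/∂z = ∂(-z^2)/∂y - ∂(x*(-3*x + z - 2))/∂z = -x
Assembling: d(omega) = (-6*x + 4*y + z - 2) dx ∧ dy + (-x) dx ∧ dz + (-x) dy ∧ dz.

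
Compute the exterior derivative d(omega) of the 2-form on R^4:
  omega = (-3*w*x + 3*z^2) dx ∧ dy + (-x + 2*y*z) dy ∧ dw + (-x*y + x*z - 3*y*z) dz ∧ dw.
d(omega) = (6*z) dx ∧ dy ∧ dz + (-3*x - 1) dx ∧ dy ∧ dw + (-x - 2*y - 3*z) dy ∧ dz ∧ dw + (-y + z) dx ∧ dz ∧ dw

For a 2-form omega = sum_{i<j} g_{ij} dx_i ∧ dx_j, the exterior derivative is
  d(omega) = sum_{i<j} d(g_{ij}) ∧ dx_i ∧ dx_j = sum_{i<j, k} (∂g_{ij}/∂x_k) dx_k ∧ dx_i ∧ dx_j.
Expand each term, using dx_k ∧ dx_i ∧ dx_j = sgn(permutation) dx_{(a)} ∧ dx_{(b)} ∧ dx_{(c)} with (a < b < c) sorted:
  d(-3*w*x + 3*z^2) includes (∂/∂z)(-3*w*x + 3*z^2) dz = (6*z) dz, which multiplied by dx ∧ dy gives (6*z) dx ∧ dy ∧ dz
  d(-3*w*x + 3*z^2) includes (∂/∂w)(-3*w*x + 3*z^2) dw = (-3*x) dw, which multiplied by dx ∧ dy gives (-3*x) dx ∧ dy ∧ dw
  d(-x + 2*y*z) includes (∂/∂x)(-x + 2*y*z) dx = (-1) dx, which multiplied by dy ∧ dw gives (-1) dx ∧ dy ∧ dw
  d(-x + 2*y*z) includes (∂/∂z)(-x + 2*y*z) dz = (2*y) dz, which multiplied by dy ∧ dw gives (-2*y) dy ∧ dz ∧ dw
  d(-x*y + x*z - 3*y*z) includes (∂/∂x)(-x*y + x*z - 3*y*z) dx = (-y + z) dx, which multiplied by dz ∧ dw gives (-y + z) dx ∧ dz ∧ dw
  d(-x*y + x*z - 3*y*z) includes (∂/∂y)(-x*y + x*z - 3*y*z) dy = (-x - 3*z) dy, which multiplied by dz ∧ dw gives (-x - 3*z) dy ∧ dz ∧ dw
Collecting like 3-forms: d(omega) = (6*z) dx ∧ dy ∧ dz + (-3*x - 1) dx ∧ dy ∧ dw + (-x - 2*y - 3*z) dy ∧ dz ∧ dw + (-y + z) dx ∧ dz ∧ dw.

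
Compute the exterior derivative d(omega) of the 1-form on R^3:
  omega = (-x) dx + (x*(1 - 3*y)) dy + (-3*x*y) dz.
d(omega) = (1 - 3*y) dx ∧ dy + (-3*y) dx ∧ dz + (-3*x) dy ∧ dz

For a 1-form omega = sum_i f_i dx_i, the exterior derivative is
  d(omega) = sum_{i < j} (∂f_j/∂x_i - ∂f_i/∂x_j) dx_i ∧ dx_j.
  coefficient of dx ∧ dy: ∂f_2/∂x - ∂f_1/∂y = ∂(x*(1 - 3*y))/∂x - ∂(-x)/∂y = 1 - 3*y
  coefficient of dx ∧ dz: ∂f_3/∂x - ∂f_1/∂z = ∂(-3*x*y)/∂x - ∂(-x)/∂z = -3*y
  coefficient of dy ∧ dz: ∂f_3/∂y - ∂f_2/∂z = ∂(-3*x*y)/∂y - ∂(x*(1 - 3*y))/∂z = -3*x
Assembling: d(omega) = (1 - 3*y) dx ∧ dy + (-3*y) dx ∧ dz + (-3*x) dy ∧ dz.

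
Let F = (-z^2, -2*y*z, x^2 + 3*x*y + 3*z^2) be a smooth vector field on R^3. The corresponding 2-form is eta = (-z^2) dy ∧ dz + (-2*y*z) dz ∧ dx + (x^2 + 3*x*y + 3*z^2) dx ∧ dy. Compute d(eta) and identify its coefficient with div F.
d(eta) = (4*z) dx ∧ dy ∧ dz; div F = 4*z

For a 2-form in R^3 of the form above, applying d gives a 3-form with coefficient ∂P/∂x + ∂Q/∂y + ∂R/∂z:
  ∂P/∂x = 0
  ∂Q/∂y = -2*z
  ∂R/∂z = 6*z
Sum = 4*z, which is exactly div F.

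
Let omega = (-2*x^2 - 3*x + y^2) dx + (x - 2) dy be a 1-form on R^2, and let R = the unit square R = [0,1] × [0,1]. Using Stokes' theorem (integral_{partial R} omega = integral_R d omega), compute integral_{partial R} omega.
integral_(partial R) omega = 0

Stokes: integral_partial_R omega = integral_R d omega with d omega = (∂Q/∂x - ∂P/∂y) dx ∧ dy.
  ∂Q/∂x = 1
  ∂P/∂y = 2*y
  integrand = ∂Q/∂x - ∂P/∂y = 1 - 2*y.
Integrating over R: integral_0^1 integral_0^1 (1 - 2*y) dx dy = 0.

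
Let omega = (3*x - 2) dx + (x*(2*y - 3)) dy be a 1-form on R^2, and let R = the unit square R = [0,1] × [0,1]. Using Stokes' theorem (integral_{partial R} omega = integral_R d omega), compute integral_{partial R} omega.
integral_(partial R) omega = -2

Stokes: integral_partial_R omega = integral_R d omega with d omega = (∂Q/∂x - ∂P/∂y) dx ∧ dy.
  ∂Q/∂x = 2*y - 3
  ∂P/∂y = 0
  integrand = ∂Q/∂x - ∂P/∂y = 2*y - 3.
Integrating over R: integral_0^1 integral_0^1 (2*y - 3) dx dy = -2.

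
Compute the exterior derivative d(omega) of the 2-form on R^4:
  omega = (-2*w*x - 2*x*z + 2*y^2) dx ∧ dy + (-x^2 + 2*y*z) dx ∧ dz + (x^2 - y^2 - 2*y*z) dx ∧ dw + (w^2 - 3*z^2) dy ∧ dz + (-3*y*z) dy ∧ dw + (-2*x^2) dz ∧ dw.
d(omega) = (-2*x - 2*z) dx ∧ dy ∧ dz + (-2*x + 2*y + 2*z) dx ∧ dy ∧ dw + (-4*x + 2*y) dx ∧ dz ∧ dw + (2*w + 3*y) dy ∧ dz ∧ dw

For a 2-form omega = sum_{i<j} g_{ij} dx_i ∧ dx_j, the exterior derivative is
  d(omega) = sum_{i<j} d(g_{ij}) ∧ dx_i ∧ dx_j = sum_{i<j, k} (∂g_{ij}/∂x_k) dx_k ∧ dx_i ∧ dx_j.
Expand each term, using dx_k ∧ dx_i ∧ dx_j = sgn(permutation) dx_{(a)} ∧ dx_{(b)} ∧ dx_{(c)} with (a < b < c) sorted:
  d(-2*w*x - 2*x*z + 2*y^2) includes (∂/∂z)(-2*w*x - 2*x*z + 2*y^2) dz = (-2*x) dz, which multiplied by dx ∧ dy gives (-2*x) dx ∧ dy ∧ dz
  d(-2*w*x - 2*x*z + 2*y^2) includes (∂/∂w)(-2*w*x - 2*x*z + 2*y^2) dw = (-2*x) dw, which multiplied by dx ∧ dy gives (-2*x) dx ∧ dy ∧ dw
  d(-x^2 + 2*y*z) includes (∂/∂y)(-x^2 + 2*y*z) dy = (2*z) dy, which multiplied by dx ∧ dz gives (-2*z) dx ∧ dy ∧ dz
  d(x^2 - y^2 - 2*y*z) includes (∂/∂y)(x^2 - y^2 - 2*y*z) dy = (-2*y - 2*z) dy, which multiplied by dx ∧ dw gives (2*y + 2*z) dx ∧ dy ∧ dw
  d(x^2 - y^2 - 2*y*z) includes (∂/∂z)(x^2 - y^2 - 2*y*z) dz = (-2*y) dz, which multiplied by dx ∧ dw gives (2*y) dx ∧ dz ∧ dw
  d(w^2 - 3*z^2) includes (∂/∂w)(w^2 - 3*z^2) dw = (2*w) dw, which multiplied by dy ∧ dz gives (2*w) dy ∧ dz ∧ dw
  d(-3*y*z) includes (∂/∂z)(-3*y*z) dz = (-3*y) dz, which multiplied by dy ∧ dw gives (3*y) dy ∧ dz ∧ dw
  d(-2*x^2) includes (∂/∂x)(-2*x^2) dx = (-4*x) dx, which multiplied by dz ∧ dw gives (-4*x) dx ∧ dz ∧ dw
Collecting like 3-forms: d(omega) = (-2*x - 2*z) dx ∧ dy ∧ dz + (-2*x + 2*y + 2*z) dx ∧ dy ∧ dw + (-4*x + 2*y) dx ∧ dz ∧ dw + (2*w + 3*y) dy ∧ dz ∧ dw.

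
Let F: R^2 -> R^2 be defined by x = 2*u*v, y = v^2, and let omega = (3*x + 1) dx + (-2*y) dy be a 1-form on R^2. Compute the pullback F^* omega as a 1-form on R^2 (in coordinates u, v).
F^* omega = (2*v*(6*u*v + 1)) du + (12*u^2*v + 2*u - 4*v^3) dv

Using F^*(f dg) = (f ∘ F) d(g ∘ F), substitute each coordinate x_i by F_i(u, v) in f_i, and replace dx_i by d F_i = (∂F_i/∂u) du + (∂F_i/∂v) dv.
  For the x component: f_1(F) = 6*u*v + 1; d F_1 = (2*v) du + (2*u) dv
  For the y component: f_2(F) = -2*v^2; d F_2 = (0) du + (2*v) dv
Combining and collecting du, dv coefficients:
  coeff of du: 2*v*(6*u*v + 1)
  coeff of dv: 12*u^2*v + 2*u - 4*v^3
F^* omega = (2*v*(6*u*v + 1)) du + (12*u^2*v + 2*u - 4*v^3) dv.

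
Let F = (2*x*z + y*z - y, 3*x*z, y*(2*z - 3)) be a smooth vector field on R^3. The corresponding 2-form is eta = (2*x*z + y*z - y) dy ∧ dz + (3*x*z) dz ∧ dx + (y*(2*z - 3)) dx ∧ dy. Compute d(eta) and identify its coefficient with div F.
d(eta) = (2*y + 2*z) dx ∧ dy ∧ dz; div F = 2*y + 2*z

For a 2-form in R^3 of the form above, applying d gives a 3-form with coefficient ∂P/∂x + ∂Q/∂y + ∂R/∂z:
  ∂P/∂x = 2*z
  ∂Q/∂y = 0
  ∂R/∂z = 2*y
Sum = 2*y + 2*z, which is exactly div F.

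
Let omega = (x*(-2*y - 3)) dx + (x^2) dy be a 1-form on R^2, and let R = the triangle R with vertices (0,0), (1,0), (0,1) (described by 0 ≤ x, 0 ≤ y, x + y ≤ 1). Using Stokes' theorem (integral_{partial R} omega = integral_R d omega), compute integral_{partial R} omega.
integral_(partial R) omega = 2/3

Stokes: integral_partial_R omega = integral_R d omega with d omega = (∂Q/∂x - ∂P/∂y) dx ∧ dy.
  ∂Q/∂x = 2*x
  ∂P/∂y = -2*x
  integrand = ∂Q/∂x - ∂P/∂y = 4*x.
Integrating over R: integral_0^1 integral_0^{1-x} (4*x) dy dx = 2/3.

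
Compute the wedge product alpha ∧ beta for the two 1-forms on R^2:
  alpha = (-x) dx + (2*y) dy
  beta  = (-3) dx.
alpha ∧ beta = (6*y) dx ∧ dy

Distribute the wedge, using dx_i ∧ dx_j = -dx_j ∧ dx_i and dx_i ∧ dx_i = 0. For each pair (i, j) with i < j, the coefficient of dx_i ∧ dx_j in alpha ∧ beta is (alpha_i * beta_j - alpha_j * beta_i). Collecting: alpha ∧ beta = (6*y) dx ∧ dy.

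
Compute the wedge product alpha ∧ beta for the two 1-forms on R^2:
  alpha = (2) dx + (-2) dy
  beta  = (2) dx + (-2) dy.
alpha ∧ beta = 0

Distribute the wedge, using dx_i ∧ dx_j = -dx_j ∧ dx_i and dx_i ∧ dx_i = 0. For each pair (i, j) with i < j, the coefficient of dx_i ∧ dx_j in alpha ∧ beta is (alpha_i * beta_j - alpha_j * beta_i). Collecting: alpha ∧ beta = 0.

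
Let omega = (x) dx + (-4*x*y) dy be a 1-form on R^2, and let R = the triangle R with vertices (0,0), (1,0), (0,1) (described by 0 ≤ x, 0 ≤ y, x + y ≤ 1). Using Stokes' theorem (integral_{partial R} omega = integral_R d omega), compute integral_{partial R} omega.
integral_(partial R) omega = -2/3

Stokes: integral_partial_R omega = integral_R d omega with d omega = (∂Q/∂x - ∂P/∂y) dx ∧ dy.
  ∂Q/∂x = -4*y
  ∂P/∂y = 0
  integrand = ∂Q/∂x - ∂P/∂y = -4*y.
Integrating over R: integral_0^1 integral_0^{1-x} (-4*y) dy dx = -2/3.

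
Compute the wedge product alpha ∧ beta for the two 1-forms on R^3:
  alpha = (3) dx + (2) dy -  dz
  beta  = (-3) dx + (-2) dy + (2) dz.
alpha ∧ beta = (3) dx ∧ dz + (2) dy ∧ dz

Distribute the wedge, using dx_i ∧ dx_j = -dx_j ∧ dx_i and dx_i ∧ dx_i = 0. For each pair (i, j) with i < j, the coefficient of dx_i ∧ dx_j in alpha ∧ beta is (alpha_i * beta_j - alpha_j * beta_i). Collecting: alpha ∧ beta = (3) dx ∧ dz + (2) dy ∧ dz.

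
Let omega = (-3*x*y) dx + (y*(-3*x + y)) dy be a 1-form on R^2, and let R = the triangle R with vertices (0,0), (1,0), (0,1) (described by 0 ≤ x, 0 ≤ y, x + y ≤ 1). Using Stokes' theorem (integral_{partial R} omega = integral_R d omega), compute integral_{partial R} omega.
integral_(partial R) omega = 0

Stokes: integral_partial_R omega = integral_R d omega with d omega = (∂Q/∂x - ∂P/∂y) dx ∧ dy.
  ∂Q/∂x = -3*y
  ∂P/∂y = -3*x
  integrand = ∂Q/∂x - ∂P/∂y = 3*x - 3*y.
Integrating over R: integral_0^1 integral_0^{1-x} (3*x - 3*y) dy dx = 0.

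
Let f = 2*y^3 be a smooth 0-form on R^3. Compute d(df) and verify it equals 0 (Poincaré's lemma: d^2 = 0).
d(df) = 0

Step 1: df = sum_i (∂f/∂x_i) dx_i = (0) dx + (6*y^2) dy + (0) dz.
Step 2: Apply d again. Using the 1-form formula, the coefficient of dx ∧ dy in d(df) is ∂^2 f/∂x ∂y - ∂^2 f/∂y ∂x = (0) - (0) = 0 (equality of mixed partials for smooth f).
Similarly for dx ∧ dz and dy ∧ dz — all coefficients vanish. So d(df) = 0.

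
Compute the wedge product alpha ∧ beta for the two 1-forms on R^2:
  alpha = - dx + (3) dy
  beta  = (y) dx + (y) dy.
alpha ∧ beta = (-4*y) dx ∧ dy

Distribute the wedge, using dx_i ∧ dx_j = -dx_j ∧ dx_i and dx_i ∧ dx_i = 0. For each pair (i, j) with i < j, the coefficient of dx_i ∧ dx_j in alpha ∧ beta is (alpha_i * beta_j - alpha_j * beta_i). Collecting: alpha ∧ beta = (-4*y) dx ∧ dy.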